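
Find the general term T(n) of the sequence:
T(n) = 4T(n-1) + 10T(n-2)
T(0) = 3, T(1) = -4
Characteristic equation: x² - 4x - 10 = 0.
Discriminant Δ = (4)² + 4·(10) = 56.
Roots r₁,₂ = (4 ± √56)/2, so r₁ = 2 + \sqrt{14}, r₂ = 2 - \sqrt{14}.
General solution: T(n) = A·r₁^n + B·r₂^n.
From the initial conditions, A + B = 3 and r₁A + r₂B = -4.
Since r₁ - r₂ = √56: A = (-4 - (3)r₂)/√56 = \frac{3}{2} - \frac{5 \sqrt{14}}{14}, and B = 3 - A = \frac{5 \sqrt{14}}{14} + \frac{3}{2}.
So T(n) = \left(\frac{3}{2} - \frac{5 \sqrt{14}}{14}\right)\left(2 + \sqrt{14}\right)^n + \left(\frac{5 \sqrt{14}}{14} + \frac{3}{2}\right)\left(2 - \sqrt{14}\right)^n.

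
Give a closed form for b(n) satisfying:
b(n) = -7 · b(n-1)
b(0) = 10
Pure geometric recurrence with ratio -7.
By induction b(n) = b(0) · (-7)^n = 10 \left(-7\right)^{n}.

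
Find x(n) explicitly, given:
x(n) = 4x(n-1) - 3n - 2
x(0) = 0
First-order linear with linear forcing.
Homogeneous solution: x_h(n) = A·(4)^n.
Try particular x_p(n) = pn + q. Substituting:
  pn + q = 4(p(n-1) + q) - 3n - 2.
Matching the n-coefficient: p = 4p - 3 ⇒ p = 1.
Matching constants: q = -4p + 4q - 2 ⇒ q = 2.
General: x(n) = A·(4)^n + n + 2.
Apply x(0) = 0: A + 2 = 0 ⇒ A = -2.
So x(n) = - 2 \cdot 4^{n} + n + 2.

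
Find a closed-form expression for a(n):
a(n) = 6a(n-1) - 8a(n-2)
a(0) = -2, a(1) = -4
Characteristic equation: x² - 6x + 8 = 0, which factors as (x - (4))(x - (2)) = 0.
Roots r₁ = 4, r₂ = 2 (distinct).
General solution: a(n) = A·(4)^n + B·(2)^n.
From a(0) = -2: A + B = -2.
From a(1) = -4: 4A + 2B = -4.
Solving: A = 0, B = -2.
So a(n) = - 2 \cdot 2^{n}.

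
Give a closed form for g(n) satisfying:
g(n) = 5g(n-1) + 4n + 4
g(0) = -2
First-order linear with linear forcing.
Homogeneous solution: g_h(n) = A·(5)^n.
Try particular g_p(n) = pn + q. Substituting:
  pn + q = 5(p(n-1) + q) + 4n + 4.
Matching the n-coefficient: p = 5p + 4 ⇒ p = -1.
Matching constants: q = -5p + 5q + 4 ⇒ q = - \frac{9}{4}.
General: g(n) = A·(5)^n - n - \frac{9}{4}.
Apply g(0) = -2: A - \frac{9}{4} = -2 ⇒ A = \frac{1}{4}.
So g(n) = \frac{5^{n}}{4} - n - \frac{9}{4}.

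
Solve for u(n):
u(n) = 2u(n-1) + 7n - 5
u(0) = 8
First-order linear with linear forcing.
Homogeneous solution: u_h(n) = A·(2)^n.
Try particular u_p(n) = pn + q. Substituting:
  pn + q = 2(p(n-1) + q) + 7n - 5.
Matching the n-coefficient: p = 2p + 7 ⇒ p = -7.
Matching constants: q = -2p + 2q - 5 ⇒ q = -9.
General: u(n) = A·(2)^n - 7 n - 9.
Apply u(0) = 8: A - 9 = 8 ⇒ A = 17.
So u(n) = 17 \cdot 2^{n} - 7 n - 9.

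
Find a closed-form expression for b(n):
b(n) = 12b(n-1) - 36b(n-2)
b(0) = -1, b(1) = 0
Characteristic equation: x² - 12x + 36 = 0, which is (x - (6))².
Repeated root r = 6.
General solution: b(n) = (A + Bn)·(6)^n.
From b(0) = -1: A = -1.
From b(1) = 0: (A + B)·(6) = 0 ⇒ B = 1.
So b(n) = \left(n - 1\right) \cdot (6)^n.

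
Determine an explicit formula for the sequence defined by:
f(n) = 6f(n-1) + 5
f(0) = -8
First-order linear non-homogeneous.
Homogeneous solution: f_h(n) = A·(6)^n.
Try constant particular solution f_p = K: K = 6K + 5 ⇒ K = -1.
General: f(n) = A·(6)^n - 1.
Apply f(0) = -8: A - 1 = -8 ⇒ A = -7.
So f(n) = - 7 \cdot 6^{n} - 1.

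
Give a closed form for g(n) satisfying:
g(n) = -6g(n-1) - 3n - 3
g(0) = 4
First-order linear with linear forcing.
Homogeneous solution: g_h(n) = A·(-6)^n.
Try particular g_p(n) = pn + q. Substituting:
  pn + q = -6(p(n-1) + q) - 3n - 3.
Matching the n-coefficient: p = -6p - 3 ⇒ p = - \frac{3}{7}.
Matching constants: q = 6p - 6q - 3 ⇒ q = - \frac{39}{49}.
General: g(n) = A·(-6)^n - \frac{3 n}{7} - \frac{39}{49}.
Apply g(0) = 4: A - \frac{39}{49} = 4 ⇒ A = \frac{235}{49}.
So g(n) = \frac{235 \left(-6\right)^{n}}{49} - \frac{3 n}{7} - \frac{39}{49}.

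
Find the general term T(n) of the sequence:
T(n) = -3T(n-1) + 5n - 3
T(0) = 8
First-order linear with linear forcing.
Homogeneous solution: T_h(n) = A·(-3)^n.
Try particular T_p(n) = pn + q. Substituting:
  pn + q = -3(p(n-1) + q) + 5n - 3.
Matching the n-coefficient: p = -3p + 5 ⇒ p = \frac{5}{4}.
Matching constants: q = 3p - 3q - 3 ⇒ q = \frac{3}{16}.
General: T(n) = A·(-3)^n + \frac{5 n}{4} + \frac{3}{16}.
Apply T(0) = 8: A + \frac{3}{16} = 8 ⇒ A = \frac{125}{16}.
So T(n) = \frac{125 \left(-3\right)^{n}}{16} + \frac{5 n}{4} + \frac{3}{16}.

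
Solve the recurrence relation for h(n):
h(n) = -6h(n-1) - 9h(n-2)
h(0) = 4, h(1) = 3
Characteristic equation: x² + 6x + 9 = 0, which is (x - (-3))².
Repeated root r = -3.
General solution: h(n) = (A + Bn)·(-3)^n.
From h(0) = 4: A = 4.
From h(1) = 3: (A + B)·(-3) = 3 ⇒ B = -5.
So h(n) = \left(4 - 5 n\right) \cdot (-3)^n.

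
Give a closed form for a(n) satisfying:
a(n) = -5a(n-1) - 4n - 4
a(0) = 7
First-order linear with linear forcing.
Homogeneous solution: a_h(n) = A·(-5)^n.
Try particular a_p(n) = pn + q. Substituting:
  pn + q = -5(p(n-1) + q) - 4n - 4.
Matching the n-coefficient: p = -5p - 4 ⇒ p = - \frac{2}{3}.
Matching constants: q = 5p - 5q - 4 ⇒ q = - \frac{11}{9}.
General: a(n) = A·(-5)^n - \frac{2 n}{3} - \frac{11}{9}.
Apply a(0) = 7: A - \frac{11}{9} = 7 ⇒ A = \frac{74}{9}.
So a(n) = \frac{74 \left(-5\right)^{n}}{9} - \frac{2 n}{3} - \frac{11}{9}.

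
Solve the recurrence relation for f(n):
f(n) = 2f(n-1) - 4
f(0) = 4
First-order linear non-homogeneous.
Homogeneous solution: f_h(n) = A·(2)^n.
Try constant particular solution f_p = K: K = 2K - 4 ⇒ K = 4.
General: f(n) = A·(2)^n + 4.
Apply f(0) = 4: A + 4 = 4 ⇒ A = 0.
So f(n) = 4.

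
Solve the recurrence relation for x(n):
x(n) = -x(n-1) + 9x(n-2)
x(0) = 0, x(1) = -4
Characteristic equation: x² + x - 9 = 0.
Discriminant Δ = (-1)² + 4·(9) = 37.
Roots r₁,₂ = (-1 ± √37)/2, so r₁ = - \frac{1}{2} + \frac{\sqrt{37}}{2}, r₂ = - \frac{\sqrt{37}}{2} - \frac{1}{2}.
General solution: x(n) = A·r₁^n + B·r₂^n.
From the initial conditions, A + B = 0 and r₁A + r₂B = -4.
Since r₁ - r₂ = √37: A = (-4 - (0)r₂)/√37 = - \frac{4 \sqrt{37}}{37}, and B = 0 - A = \frac{4 \sqrt{37}}{37}.
So x(n) = \left(- \frac{4 \sqrt{37}}{37}\right)\left(- \frac{1}{2} + \frac{\sqrt{37}}{2}\right)^n + \left(\frac{4 \sqrt{37}}{37}\right)\left(- \frac{\sqrt{37}}{2} - \frac{1}{2}\right)^n.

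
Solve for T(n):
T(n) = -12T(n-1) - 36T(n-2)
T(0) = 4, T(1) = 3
Characteristic equation: x² + 12x + 36 = 0, which is (x - (-6))².
Repeated root r = -6.
General solution: T(n) = (A + Bn)·(-6)^n.
From T(0) = 4: A = 4.
From T(1) = 3: (A + B)·(-6) = 3 ⇒ B = - \frac{9}{2}.
So T(n) = \left(4 - \frac{9 n}{2}\right) \cdot (-6)^n.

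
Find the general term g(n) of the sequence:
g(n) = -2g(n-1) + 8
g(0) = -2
First-order linear non-homogeneous.
Homogeneous solution: g_h(n) = A·(-2)^n.
Try constant particular solution g_p = K: K = -2K + 8 ⇒ K = \frac{8}{3}.
General: g(n) = A·(-2)^n + \frac{8}{3}.
Apply g(0) = -2: A + \frac{8}{3} = -2 ⇒ A = - \frac{14}{3}.
So g(n) = \frac{8}{3} - \frac{14 \left(-2\right)^{n}}{3}.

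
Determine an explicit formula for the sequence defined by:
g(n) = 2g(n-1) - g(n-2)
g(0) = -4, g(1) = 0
Characteristic equation: x² - 2x + 1 = 0, which is (x - (1))².
Repeated root r = 1.
General solution: g(n) = (A + Bn)·(1)^n.
From g(0) = -4: A = -4.
From g(1) = 0: (A + B)·(1) = 0 ⇒ B = 4.
So g(n) = \left(4 n - 4\right) \cdot (1)^n.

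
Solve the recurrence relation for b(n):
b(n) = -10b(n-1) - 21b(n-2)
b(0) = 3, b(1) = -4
Characteristic equation: x² + 10x + 21 = 0, which factors as (x - (-7))(x - (-3)) = 0.
Roots r₁ = -7, r₂ = -3 (distinct).
General solution: b(n) = A·(-7)^n + B·(-3)^n.
From b(0) = 3: A + B = 3.
From b(1) = -4: -7A - 3B = -4.
Solving: A = - \frac{5}{4}, B = \frac{17}{4}.
So b(n) = \frac{17 \left(-3\right)^{n}}{4} - \frac{5 \left(-7\right)^{n}}{4}.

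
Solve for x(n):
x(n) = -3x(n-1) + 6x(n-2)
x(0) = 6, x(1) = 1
Characteristic equation: x² + 3x - 6 = 0.
Discriminant Δ = (-3)² + 4·(6) = 33.
Roots r₁,₂ = (-3 ± √33)/2, so r₁ = - \frac{3}{2} + \frac{\sqrt{33}}{2}, r₂ = - \frac{\sqrt{33}}{2} - \frac{3}{2}.
General solution: x(n) = A·r₁^n + B·r₂^n.
From the initial conditions, A + B = 6 and r₁A + r₂B = 1.
Since r₁ - r₂ = √33: A = (1 - (6)r₂)/√33 = \frac{10 \sqrt{33}}{33} + 3, and B = 6 - A = 3 - \frac{10 \sqrt{33}}{33}.
So x(n) = \left(\frac{10 \sqrt{33}}{33} + 3\right)\left(- \frac{3}{2} + \frac{\sqrt{33}}{2}\right)^n + \left(3 - \frac{10 \sqrt{33}}{33}\right)\left(- \frac{\sqrt{33}}{2} - \frac{3}{2}\right)^n.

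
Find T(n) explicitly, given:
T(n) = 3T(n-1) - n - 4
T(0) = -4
First-order linear with linear forcing.
Homogeneous solution: T_h(n) = A·(3)^n.
Try particular T_p(n) = pn + q. Substituting:
  pn + q = 3(p(n-1) + q) - n - 4.
Matching the n-coefficient: p = 3p - 1 ⇒ p = \frac{1}{2}.
Matching constants: q = -3p + 3q - 4 ⇒ q = \frac{11}{4}.
General: T(n) = A·(3)^n + \frac{n}{2} + \frac{11}{4}.
Apply T(0) = -4: A + \frac{11}{4} = -4 ⇒ A = - \frac{27}{4}.
So T(n) = - \frac{27 \cdot 3^{n}}{4} + \frac{n}{2} + \frac{11}{4}.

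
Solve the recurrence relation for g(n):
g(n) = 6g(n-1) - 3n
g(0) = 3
First-order linear with linear forcing.
Homogeneous solution: g_h(n) = A·(6)^n.
Try particular g_p(n) = pn + q. Substituting:
  pn + q = 6(p(n-1) + q) - 3n.
Matching the n-coefficient: p = 6p - 3 ⇒ p = \frac{3}{5}.
Matching constants: q = -6p + 6q ⇒ q = \frac{18}{25}.
General: g(n) = A·(6)^n + \frac{3 n}{5} + \frac{18}{25}.
Apply g(0) = 3: A + \frac{18}{25} = 3 ⇒ A = \frac{57}{25}.
So g(n) = \frac{57 \cdot 6^{n}}{25} + \frac{3 n}{5} + \frac{18}{25}.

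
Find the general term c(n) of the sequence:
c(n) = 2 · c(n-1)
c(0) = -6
Pure geometric recurrence with ratio 2.
By induction c(n) = c(0) · (2)^n = - 6 \cdot 2^{n}.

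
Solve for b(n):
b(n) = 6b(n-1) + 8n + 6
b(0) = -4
First-order linear with linear forcing.
Homogeneous solution: b_h(n) = A·(6)^n.
Try particular b_p(n) = pn + q. Substituting:
  pn + q = 6(p(n-1) + q) + 8n + 6.
Matching the n-coefficient: p = 6p + 8 ⇒ p = - \frac{8}{5}.
Matching constants: q = -6p + 6q + 6 ⇒ q = - \frac{78}{25}.
General: b(n) = A·(6)^n - \frac{8 n}{5} - \frac{78}{25}.
Apply b(0) = -4: A - \frac{78}{25} = -4 ⇒ A = - \frac{22}{25}.
So b(n) = - \frac{22 \cdot 6^{n}}{25} - \frac{8 n}{5} - \frac{78}{25}.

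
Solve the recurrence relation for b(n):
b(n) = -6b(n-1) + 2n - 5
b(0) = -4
First-order linear with linear forcing.
Homogeneous solution: b_h(n) = A·(-6)^n.
Try particular b_p(n) = pn + q. Substituting:
  pn + q = -6(p(n-1) + q) + 2n - 5.
Matching the n-coefficient: p = -6p + 2 ⇒ p = \frac{2}{7}.
Matching constants: q = 6p - 6q - 5 ⇒ q = - \frac{23}{49}.
General: b(n) = A·(-6)^n + \frac{2 n}{7} - \frac{23}{49}.
Apply b(0) = -4: A - \frac{23}{49} = -4 ⇒ A = - \frac{173}{49}.
So b(n) = - \frac{173 \left(-6\right)^{n}}{49} + \frac{2 n}{7} - \frac{23}{49}.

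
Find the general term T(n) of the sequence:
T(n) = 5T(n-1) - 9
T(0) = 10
First-order linear non-homogeneous.
Homogeneous solution: T_h(n) = A·(5)^n.
Try constant particular solution T_p = K: K = 5K - 9 ⇒ K = \frac{9}{4}.
General: T(n) = A·(5)^n + \frac{9}{4}.
Apply T(0) = 10: A + \frac{9}{4} = 10 ⇒ A = \frac{31}{4}.
So T(n) = \frac{31 \cdot 5^{n}}{4} + \frac{9}{4}.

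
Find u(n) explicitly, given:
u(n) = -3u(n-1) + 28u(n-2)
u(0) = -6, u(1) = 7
Characteristic equation: x² + 3x - 28 = 0, which factors as (x - (4))(x - (-7)) = 0.
Roots r₁ = 4, r₂ = -7 (distinct).
General solution: u(n) = A·(4)^n + B·(-7)^n.
From u(0) = -6: A + B = -6.
From u(1) = 7: 4A - 7B = 7.
Solving: A = - \frac{35}{11}, B = - \frac{31}{11}.
So u(n) = - \frac{31 \left(-7\right)^{n}}{11} - \frac{35 \cdot 4^{n}}{11}.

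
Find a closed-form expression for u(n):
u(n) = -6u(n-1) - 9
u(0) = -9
First-order linear non-homogeneous.
Homogeneous solution: u_h(n) = A·(-6)^n.
Try constant particular solution u_p = K: K = -6K - 9 ⇒ K = - \frac{9}{7}.
General: u(n) = A·(-6)^n - \frac{9}{7}.
Apply u(0) = -9: A - \frac{9}{7} = -9 ⇒ A = - \frac{54}{7}.
So u(n) = - \frac{54 \left(-6\right)^{n}}{7} - \frac{9}{7}.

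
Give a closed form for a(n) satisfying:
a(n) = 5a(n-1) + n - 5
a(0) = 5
First-order linear with linear forcing.
Homogeneous solution: a_h(n) = A·(5)^n.
Try particular a_p(n) = pn + q. Substituting:
  pn + q = 5(p(n-1) + q) + n - 5.
Matching the n-coefficient: p = 5p + 1 ⇒ p = - \frac{1}{4}.
Matching constants: q = -5p + 5q - 5 ⇒ q = \frac{15}{16}.
General: a(n) = A·(5)^n - \frac{n}{4} + \frac{15}{16}.
Apply a(0) = 5: A + \frac{15}{16} = 5 ⇒ A = \frac{65}{16}.
So a(n) = \frac{65 \cdot 5^{n}}{16} - \frac{n}{4} + \frac{15}{16}.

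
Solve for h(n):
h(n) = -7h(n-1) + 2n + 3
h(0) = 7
First-order linear with linear forcing.
Homogeneous solution: h_h(n) = A·(-7)^n.
Try particular h_p(n) = pn + q. Substituting:
  pn + q = -7(p(n-1) + q) + 2n + 3.
Matching the n-coefficient: p = -7p + 2 ⇒ p = \frac{1}{4}.
Matching constants: q = 7p - 7q + 3 ⇒ q = \frac{19}{32}.
General: h(n) = A·(-7)^n + \frac{n}{4} + \frac{19}{32}.
Apply h(0) = 7: A + \frac{19}{32} = 7 ⇒ A = \frac{205}{32}.
So h(n) = \frac{205 \left(-7\right)^{n}}{32} + \frac{n}{4} + \frac{19}{32}.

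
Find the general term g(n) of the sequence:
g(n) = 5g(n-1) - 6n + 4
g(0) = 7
First-order linear with linear forcing.
Homogeneous solution: g_h(n) = A·(5)^n.
Try particular g_p(n) = pn + q. Substituting:
  pn + q = 5(p(n-1) + q) - 6n + 4.
Matching the n-coefficient: p = 5p - 6 ⇒ p = \frac{3}{2}.
Matching constants: q = -5p + 5q + 4 ⇒ q = \frac{7}{8}.
General: g(n) = A·(5)^n + \frac{3 n}{2} + \frac{7}{8}.
Apply g(0) = 7: A + \frac{7}{8} = 7 ⇒ A = \frac{49}{8}.
So g(n) = \frac{49 \cdot 5^{n}}{8} + \frac{3 n}{2} + \frac{7}{8}.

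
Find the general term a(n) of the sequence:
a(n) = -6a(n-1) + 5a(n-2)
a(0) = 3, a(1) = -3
Characteristic equation: x² + 6x - 5 = 0.
Discriminant Δ = (-6)² + 4·(5) = 56.
Roots r₁,₂ = (-6 ± √56)/2, so r₁ = -3 + \sqrt{14}, r₂ = - \sqrt{14} - 3.
General solution: a(n) = A·r₁^n + B·r₂^n.
From the initial conditions, A + B = 3 and r₁A + r₂B = -3.
Since r₁ - r₂ = √56: A = (-3 - (3)r₂)/√56 = \frac{3 \sqrt{14}}{14} + \frac{3}{2}, and B = 3 - A = \frac{3}{2} - \frac{3 \sqrt{14}}{14}.
So a(n) = \left(\frac{3 \sqrt{14}}{14} + \frac{3}{2}\right)\left(-3 + \sqrt{14}\right)^n + \left(\frac{3}{2} - \frac{3 \sqrt{14}}{14}\right)\left(- \sqrt{14} - 3\right)^n.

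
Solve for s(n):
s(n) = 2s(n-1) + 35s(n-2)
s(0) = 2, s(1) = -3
Characteristic equation: x² - 2x - 35 = 0, which factors as (x - (-5))(x - (7)) = 0.
Roots r₁ = -5, r₂ = 7 (distinct).
General solution: s(n) = A·(-5)^n + B·(7)^n.
From s(0) = 2: A + B = 2.
From s(1) = -3: -5A + 7B = -3.
Solving: A = \frac{17}{12}, B = \frac{7}{12}.
So s(n) = \frac{17 \left(-5\right)^{n}}{12} + \frac{7 \cdot 7^{n}}{12}.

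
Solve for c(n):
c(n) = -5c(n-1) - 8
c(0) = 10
First-order linear non-homogeneous.
Homogeneous solution: c_h(n) = A·(-5)^n.
Try constant particular solution c_p = K: K = -5K - 8 ⇒ K = - \frac{4}{3}.
General: c(n) = A·(-5)^n - \frac{4}{3}.
Apply c(0) = 10: A - \frac{4}{3} = 10 ⇒ A = \frac{34}{3}.
So c(n) = \frac{34 \left(-5\right)^{n}}{3} - \frac{4}{3}.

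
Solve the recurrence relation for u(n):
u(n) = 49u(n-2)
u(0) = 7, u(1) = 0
Characteristic equation: x² - 49 = 0, which factors as (x - (-7))(x - (7)) = 0.
Roots r₁ = -7, r₂ = 7 (distinct).
General solution: u(n) = A·(-7)^n + B·(7)^n.
From u(0) = 7: A + B = 7.
From u(1) = 0: -7A + 7B = 0.
Solving: A = \frac{7}{2}, B = \frac{7}{2}.
So u(n) = \frac{7 \left(-7\right)^{n}}{2} + \frac{7 \cdot 7^{n}}{2}.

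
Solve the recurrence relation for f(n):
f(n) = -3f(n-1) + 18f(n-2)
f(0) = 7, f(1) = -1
Characteristic equation: x² + 3x - 18 = 0, which factors as (x - (3))(x - (-6)) = 0.
Roots r₁ = 3, r₂ = -6 (distinct).
General solution: f(n) = A·(3)^n + B·(-6)^n.
From f(0) = 7: A + B = 7.
From f(1) = -1: 3A - 6B = -1.
Solving: A = \frac{41}{9}, B = \frac{22}{9}.
So f(n) = \frac{22 \left(-6\right)^{n}}{9} + \frac{41 \cdot 3^{n}}{9}.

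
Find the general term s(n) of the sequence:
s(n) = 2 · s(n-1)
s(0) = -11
Pure geometric recurrence with ratio 2.
By induction s(n) = s(0) · (2)^n = - 11 \cdot 2^{n}.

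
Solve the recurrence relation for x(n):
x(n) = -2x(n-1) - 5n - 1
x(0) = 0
First-order linear with linear forcing.
Homogeneous solution: x_h(n) = A·(-2)^n.
Try particular x_p(n) = pn + q. Substituting:
  pn + q = -2(p(n-1) + q) - 5n - 1.
Matching the n-coefficient: p = -2p - 5 ⇒ p = - \frac{5}{3}.
Matching constants: q = 2p - 2q - 1 ⇒ q = - \frac{13}{9}.
General: x(n) = A·(-2)^n - \frac{5 n}{3} - \frac{13}{9}.
Apply x(0) = 0: A - \frac{13}{9} = 0 ⇒ A = \frac{13}{9}.
So x(n) = \frac{13 \left(-2\right)^{n}}{9} - \frac{5 n}{3} - \frac{13}{9}.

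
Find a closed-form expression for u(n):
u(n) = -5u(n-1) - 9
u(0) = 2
First-order linear non-homogeneous.
Homogeneous solution: u_h(n) = A·(-5)^n.
Try constant particular solution u_p = K: K = -5K - 9 ⇒ K = - \frac{3}{2}.
General: u(n) = A·(-5)^n - \frac{3}{2}.
Apply u(0) = 2: A - \frac{3}{2} = 2 ⇒ A = \frac{7}{2}.
So u(n) = \frac{7 \left(-5\right)^{n}}{2} - \frac{3}{2}.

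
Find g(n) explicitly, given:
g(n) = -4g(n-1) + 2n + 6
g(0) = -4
First-order linear with linear forcing.
Homogeneous solution: g_h(n) = A·(-4)^n.
Try particular g_p(n) = pn + q. Substituting:
  pn + q = -4(p(n-1) + q) + 2n + 6.
Matching the n-coefficient: p = -4p + 2 ⇒ p = \frac{2}{5}.
Matching constants: q = 4p - 4q + 6 ⇒ q = \frac{38}{25}.
General: g(n) = A·(-4)^n + \frac{2 n}{5} + \frac{38}{25}.
Apply g(0) = -4: A + \frac{38}{25} = -4 ⇒ A = - \frac{138}{25}.
So g(n) = - \frac{138 \left(-4\right)^{n}}{25} + \frac{2 n}{5} + \frac{38}{25}.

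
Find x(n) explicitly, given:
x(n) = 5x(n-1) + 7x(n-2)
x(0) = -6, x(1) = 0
Characteristic equation: x² - 5x - 7 = 0.
Discriminant Δ = (5)² + 4·(7) = 53.
Roots r₁,₂ = (5 ± √53)/2, so r₁ = \frac{5}{2} + \frac{\sqrt{53}}{2}, r₂ = \frac{5}{2} - \frac{\sqrt{53}}{2}.
General solution: x(n) = A·r₁^n + B·r₂^n.
From the initial conditions, A + B = -6 and r₁A + r₂B = 0.
Since r₁ - r₂ = √53: A = (0 - (-6)r₂)/√53 = -3 + \frac{15 \sqrt{53}}{53}, and B = -6 - A = -3 - \frac{15 \sqrt{53}}{53}.
So x(n) = \left(-3 + \frac{15 \sqrt{53}}{53}\right)\left(\frac{5}{2} + \frac{\sqrt{53}}{2}\right)^n + \left(-3 - \frac{15 \sqrt{53}}{53}\right)\left(\frac{5}{2} - \frac{\sqrt{53}}{2}\right)^n.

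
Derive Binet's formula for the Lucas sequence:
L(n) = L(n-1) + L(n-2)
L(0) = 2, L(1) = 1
This is the Lucas sequence.
Characteristic equation: x² - x - 1 = 0; roots r₁ = \frac{1}{2} + \frac{\sqrt{5}}{2}, r₂ = \frac{1}{2} - \frac{\sqrt{5}}{2}.
General: L(n) = A·r₁^n + B·r₂^n. Solving with L(0)=2, L(1)=1 gives A = 1, B = 1.
So L(n) = 2^{- n} \left(\left(1 - \sqrt{5}\right)^{n} + \left(1 + \sqrt{5}\right)^{n}\right).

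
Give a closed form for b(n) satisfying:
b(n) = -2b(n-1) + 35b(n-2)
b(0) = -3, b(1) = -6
Characteristic equation: x² + 2x - 35 = 0, which factors as (x - (5))(x - (-7)) = 0.
Roots r₁ = 5, r₂ = -7 (distinct).
General solution: b(n) = A·(5)^n + B·(-7)^n.
From b(0) = -3: A + B = -3.
From b(1) = -6: 5A - 7B = -6.
Solving: A = - \frac{9}{4}, B = - \frac{3}{4}.
So b(n) = - \frac{3 \left(-7\right)^{n}}{4} - \frac{9 \cdot 5^{n}}{4}.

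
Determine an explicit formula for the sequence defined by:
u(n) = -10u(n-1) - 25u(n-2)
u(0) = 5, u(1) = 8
Characteristic equation: x² + 10x + 25 = 0, which is (x - (-5))².
Repeated root r = -5.
General solution: u(n) = (A + Bn)·(-5)^n.
From u(0) = 5: A = 5.
From u(1) = 8: (A + B)·(-5) = 8 ⇒ B = - \frac{33}{5}.
So u(n) = \left(5 - \frac{33 n}{5}\right) \cdot (-5)^n.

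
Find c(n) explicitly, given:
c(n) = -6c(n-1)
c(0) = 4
This is a homogeneous first-order recurrence with ratio -6.
By induction c(n) = c(0) · (-6)^n = 4 \left(-6\right)^{n}.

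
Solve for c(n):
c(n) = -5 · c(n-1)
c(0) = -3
Pure geometric recurrence with ratio -5.
By induction c(n) = c(0) · (-5)^n = - 3 \left(-5\right)^{n}.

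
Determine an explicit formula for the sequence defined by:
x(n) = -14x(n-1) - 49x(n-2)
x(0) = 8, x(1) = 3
Characteristic equation: x² + 14x + 49 = 0, which is (x - (-7))².
Repeated root r = -7.
General solution: x(n) = (A + Bn)·(-7)^n.
From x(0) = 8: A = 8.
From x(1) = 3: (A + B)·(-7) = 3 ⇒ B = - \frac{59}{7}.
So x(n) = \left(8 - \frac{59 n}{7}\right) \cdot (-7)^n.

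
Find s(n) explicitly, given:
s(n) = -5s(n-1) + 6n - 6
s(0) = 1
First-order linear with linear forcing.
Homogeneous solution: s_h(n) = A·(-5)^n.
Try particular s_p(n) = pn + q. Substituting:
  pn + q = -5(p(n-1) + q) + 6n - 6.
Matching the n-coefficient: p = -5p + 6 ⇒ p = 1.
Matching constants: q = 5p - 5q - 6 ⇒ q = - \frac{1}{6}.
General: s(n) = A·(-5)^n + n - \frac{1}{6}.
Apply s(0) = 1: A - \frac{1}{6} = 1 ⇒ A = \frac{7}{6}.
So s(n) = \frac{7 \left(-5\right)^{n}}{6} + n - \frac{1}{6}.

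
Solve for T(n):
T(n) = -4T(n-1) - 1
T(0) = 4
First-order linear non-homogeneous.
Homogeneous solution: T_h(n) = A·(-4)^n.
Try constant particular solution T_p = K: K = -4K - 1 ⇒ K = - \frac{1}{5}.
General: T(n) = A·(-4)^n - \frac{1}{5}.
Apply T(0) = 4: A - \frac{1}{5} = 4 ⇒ A = \frac{21}{5}.
So T(n) = \frac{21 \left(-4\right)^{n}}{5} - \frac{1}{5}.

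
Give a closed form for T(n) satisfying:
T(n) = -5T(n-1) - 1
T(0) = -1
First-order linear non-homogeneous.
Homogeneous solution: T_h(n) = A·(-5)^n.
Try constant particular solution T_p = K: K = -5K - 1 ⇒ K = - \frac{1}{6}.
General: T(n) = A·(-5)^n - \frac{1}{6}.
Apply T(0) = -1: A - \frac{1}{6} = -1 ⇒ A = - \frac{5}{6}.
So T(n) = - \frac{5 \left(-5\right)^{n}}{6} - \frac{1}{6}.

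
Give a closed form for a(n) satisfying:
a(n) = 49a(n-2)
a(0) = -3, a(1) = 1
Characteristic equation: x² - 49 = 0, which factors as (x - (7))(x - (-7)) = 0.
Roots r₁ = 7, r₂ = -7 (distinct).
General solution: a(n) = A·(7)^n + B·(-7)^n.
From a(0) = -3: A + B = -3.
From a(1) = 1: 7A - 7B = 1.
Solving: A = - \frac{10}{7}, B = - \frac{11}{7}.
So a(n) = - \frac{11 \left(-7\right)^{n}}{7} - \frac{10 \cdot 7^{n}}{7}.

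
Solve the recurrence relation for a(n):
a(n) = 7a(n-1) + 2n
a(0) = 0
First-order linear with linear forcing.
Homogeneous solution: a_h(n) = A·(7)^n.
Try particular a_p(n) = pn + q. Substituting:
  pn + q = 7(p(n-1) + q) + 2n.
Matching the n-coefficient: p = 7p + 2 ⇒ p = - \frac{1}{3}.
Matching constants: q = -7p + 7q ⇒ q = - \frac{7}{18}.
General: a(n) = A·(7)^n - \frac{n}{3} - \frac{7}{18}.
Apply a(0) = 0: A - \frac{7}{18} = 0 ⇒ A = \frac{7}{18}.
So a(n) = \frac{7 \cdot 7^{n}}{18} - \frac{n}{3} - \frac{7}{18}.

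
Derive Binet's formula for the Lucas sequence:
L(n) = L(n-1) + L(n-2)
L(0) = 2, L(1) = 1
This is the Lucas sequence.
Characteristic equation: x² - x - 1 = 0; roots r₁ = \frac{1}{2} + \frac{\sqrt{5}}{2}, r₂ = \frac{1}{2} - \frac{\sqrt{5}}{2}.
General: L(n) = A·r₁^n + B·r₂^n. Solving with L(0)=2, L(1)=1 gives A = 1, B = 1.
So L(n) = 2^{- n} \left(\left(1 - \sqrt{5}\right)^{n} + \left(1 + \sqrt{5}\right)^{n}\right).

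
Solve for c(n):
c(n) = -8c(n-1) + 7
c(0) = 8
First-order linear non-homogeneous.
Homogeneous solution: c_h(n) = A·(-8)^n.
Try constant particular solution c_p = K: K = -8K + 7 ⇒ K = \frac{7}{9}.
General: c(n) = A·(-8)^n + \frac{7}{9}.
Apply c(0) = 8: A + \frac{7}{9} = 8 ⇒ A = \frac{65}{9}.
So c(n) = \frac{65 \left(-8\right)^{n}}{9} + \frac{7}{9}.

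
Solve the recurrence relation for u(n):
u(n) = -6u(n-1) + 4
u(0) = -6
First-order linear non-homogeneous.
Homogeneous solution: u_h(n) = A·(-6)^n.
Try constant particular solution u_p = K: K = -6K + 4 ⇒ K = \frac{4}{7}.
General: u(n) = A·(-6)^n + \frac{4}{7}.
Apply u(0) = -6: A + \frac{4}{7} = -6 ⇒ A = - \frac{46}{7}.
So u(n) = \frac{4}{7} - \frac{46 \left(-6\right)^{n}}{7}.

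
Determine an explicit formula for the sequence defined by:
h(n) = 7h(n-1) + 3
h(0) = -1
First-order linear non-homogeneous.
Homogeneous solution: h_h(n) = A·(7)^n.
Try constant particular solution h_p = K: K = 7K + 3 ⇒ K = - \frac{1}{2}.
General: h(n) = A·(7)^n - \frac{1}{2}.
Apply h(0) = -1: A - \frac{1}{2} = -1 ⇒ A = - \frac{1}{2}.
So h(n) = - \frac{7^{n}}{2} - \frac{1}{2}.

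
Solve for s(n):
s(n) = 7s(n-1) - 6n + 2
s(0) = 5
First-order linear with linear forcing.
Homogeneous solution: s_h(n) = A·(7)^n.
Try particular s_p(n) = pn + q. Substituting:
  pn + q = 7(p(n-1) + q) - 6n + 2.
Matching the n-coefficient: p = 7p - 6 ⇒ p = 1.
Matching constants: q = -7p + 7q + 2 ⇒ q = \frac{5}{6}.
General: s(n) = A·(7)^n + n + \frac{5}{6}.
Apply s(0) = 5: A + \frac{5}{6} = 5 ⇒ A = \frac{25}{6}.
So s(n) = \frac{25 \cdot 7^{n}}{6} + n + \frac{5}{6}.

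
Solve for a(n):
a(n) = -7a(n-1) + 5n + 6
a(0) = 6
First-order linear with linear forcing.
Homogeneous solution: a_h(n) = A·(-7)^n.
Try particular a_p(n) = pn + q. Substituting:
  pn + q = -7(p(n-1) + q) + 5n + 6.
Matching the n-coefficient: p = -7p + 5 ⇒ p = \frac{5}{8}.
Matching constants: q = 7p - 7q + 6 ⇒ q = \frac{83}{64}.
General: a(n) = A·(-7)^n + \frac{5 n}{8} + \frac{83}{64}.
Apply a(0) = 6: A + \frac{83}{64} = 6 ⇒ A = \frac{301}{64}.
So a(n) = \frac{301 \left(-7\right)^{n}}{64} + \frac{5 n}{8} + \frac{83}{64}.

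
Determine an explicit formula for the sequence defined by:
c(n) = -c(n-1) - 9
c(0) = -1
First-order linear non-homogeneous.
Homogeneous solution: c_h(n) = A·(-1)^n.
Try constant particular solution c_p = K: K = -K - 9 ⇒ K = - \frac{9}{2}.
General: c(n) = A·(-1)^n - \frac{9}{2}.
Apply c(0) = -1: A - \frac{9}{2} = -1 ⇒ A = \frac{7}{2}.
So c(n) = \frac{7 \left(-1\right)^{n}}{2} - \frac{9}{2}.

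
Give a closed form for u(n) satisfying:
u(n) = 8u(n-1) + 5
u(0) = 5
First-order linear non-homogeneous.
Homogeneous solution: u_h(n) = A·(8)^n.
Try constant particular solution u_p = K: K = 8K + 5 ⇒ K = - \frac{5}{7}.
General: u(n) = A·(8)^n - \frac{5}{7}.
Apply u(0) = 5: A - \frac{5}{7} = 5 ⇒ A = \frac{40}{7}.
So u(n) = \frac{40 \cdot 8^{n}}{7} - \frac{5}{7}.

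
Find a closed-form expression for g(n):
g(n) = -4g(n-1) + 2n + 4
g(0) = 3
First-order linear with linear forcing.
Homogeneous solution: g_h(n) = A·(-4)^n.
Try particular g_p(n) = pn + q. Substituting:
  pn + q = -4(p(n-1) + q) + 2n + 4.
Matching the n-coefficient: p = -4p + 2 ⇒ p = \frac{2}{5}.
Matching constants: q = 4p - 4q + 4 ⇒ q = \frac{28}{25}.
General: g(n) = A·(-4)^n + \frac{2 n}{5} + \frac{28}{25}.
Apply g(0) = 3: A + \frac{28}{25} = 3 ⇒ A = \frac{47}{25}.
So g(n) = \frac{47 \left(-4\right)^{n}}{25} + \frac{2 n}{5} + \frac{28}{25}.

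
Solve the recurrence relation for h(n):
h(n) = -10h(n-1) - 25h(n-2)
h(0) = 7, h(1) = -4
Characteristic equation: x² + 10x + 25 = 0, which is (x - (-5))².
Repeated root r = -5.
General solution: h(n) = (A + Bn)·(-5)^n.
From h(0) = 7: A = 7.
From h(1) = -4: (A + B)·(-5) = -4 ⇒ B = - \frac{31}{5}.
So h(n) = \left(7 - \frac{31 n}{5}\right) \cdot (-5)^n.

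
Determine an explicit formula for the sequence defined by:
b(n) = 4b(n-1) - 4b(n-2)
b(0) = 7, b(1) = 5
Characteristic equation: x² - 4x + 4 = 0, which is (x - (2))².
Repeated root r = 2.
General solution: b(n) = (A + Bn)·(2)^n.
From b(0) = 7: A = 7.
From b(1) = 5: (A + B)·(2) = 5 ⇒ B = - \frac{9}{2}.
So b(n) = \left(7 - \frac{9 n}{2}\right) \cdot (2)^n.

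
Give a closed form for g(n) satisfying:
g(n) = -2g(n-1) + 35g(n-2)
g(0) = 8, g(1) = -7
Characteristic equation: x² + 2x - 35 = 0, which factors as (x - (-7))(x - (5)) = 0.
Roots r₁ = -7, r₂ = 5 (distinct).
General solution: g(n) = A·(-7)^n + B·(5)^n.
From g(0) = 8: A + B = 8.
From g(1) = -7: -7A + 5B = -7.
Solving: A = \frac{47}{12}, B = \frac{49}{12}.
So g(n) = \frac{47 \left(-7\right)^{n}}{12} + \frac{49 \cdot 5^{n}}{12}.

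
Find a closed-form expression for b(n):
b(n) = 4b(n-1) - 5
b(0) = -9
First-order linear non-homogeneous.
Homogeneous solution: b_h(n) = A·(4)^n.
Try constant particular solution b_p = K: K = 4K - 5 ⇒ K = \frac{5}{3}.
General: b(n) = A·(4)^n + \frac{5}{3}.
Apply b(0) = -9: A + \frac{5}{3} = -9 ⇒ A = - \frac{32}{3}.
So b(n) = \frac{5}{3} - \frac{32 \cdot 4^{n}}{3}.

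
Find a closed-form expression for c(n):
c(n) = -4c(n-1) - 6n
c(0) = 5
First-order linear with linear forcing.
Homogeneous solution: c_h(n) = A·(-4)^n.
Try particular c_p(n) = pn + q. Substituting:
  pn + q = -4(p(n-1) + q) - 6n.
Matching the n-coefficient: p = -4p - 6 ⇒ p = - \frac{6}{5}.
Matching constants: q = 4p - 4q ⇒ q = - \frac{24}{25}.
General: c(n) = A·(-4)^n - \frac{6 n}{5} - \frac{24}{25}.
Apply c(0) = 5: A - \frac{24}{25} = 5 ⇒ A = \frac{149}{25}.
So c(n) = \frac{149 \left(-4\right)^{n}}{25} - \frac{6 n}{5} - \frac{24}{25}.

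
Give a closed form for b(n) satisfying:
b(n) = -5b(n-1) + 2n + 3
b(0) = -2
First-order linear with linear forcing.
Homogeneous solution: b_h(n) = A·(-5)^n.
Try particular b_p(n) = pn + q. Substituting:
  pn + q = -5(p(n-1) + q) + 2n + 3.
Matching the n-coefficient: p = -5p + 2 ⇒ p = \frac{1}{3}.
Matching constants: q = 5p - 5q + 3 ⇒ q = \frac{7}{9}.
General: b(n) = A·(-5)^n + \frac{n}{3} + \frac{7}{9}.
Apply b(0) = -2: A + \frac{7}{9} = -2 ⇒ A = - \frac{25}{9}.
So b(n) = - \frac{25 \left(-5\right)^{n}}{9} + \frac{n}{3} + \frac{7}{9}.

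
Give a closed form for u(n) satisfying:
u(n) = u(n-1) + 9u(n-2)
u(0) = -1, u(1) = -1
Characteristic equation: x² - x - 9 = 0.
Discriminant Δ = (1)² + 4·(9) = 37.
Roots r₁,₂ = (1 ± √37)/2, so r₁ = \frac{1}{2} + \frac{\sqrt{37}}{2}, r₂ = \frac{1}{2} - \frac{\sqrt{37}}{2}.
General solution: u(n) = A·r₁^n + B·r₂^n.
From the initial conditions, A + B = -1 and r₁A + r₂B = -1.
Since r₁ - r₂ = √37: A = (-1 - (-1)r₂)/√37 = - \frac{1}{2} - \frac{\sqrt{37}}{74}, and B = -1 - A = - \frac{1}{2} + \frac{\sqrt{37}}{74}.
So u(n) = \left(- \frac{1}{2} - \frac{\sqrt{37}}{74}\right)\left(\frac{1}{2} + \frac{\sqrt{37}}{2}\right)^n + \left(- \frac{1}{2} + \frac{\sqrt{37}}{74}\right)\left(\frac{1}{2} - \frac{\sqrt{37}}{2}\right)^n.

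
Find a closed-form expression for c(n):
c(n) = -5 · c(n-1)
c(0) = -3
Pure geometric recurrence with ratio -5.
By induction c(n) = c(0) · (-5)^n = - 3 \left(-5\right)^{n}.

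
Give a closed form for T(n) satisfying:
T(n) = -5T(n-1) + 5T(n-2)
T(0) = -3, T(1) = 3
Characteristic equation: x² + 5x - 5 = 0.
Discriminant Δ = (-5)² + 4·(5) = 45.
Roots r₁,₂ = (-5 ± √45)/2, so r₁ = - \frac{5}{2} + \frac{3 \sqrt{5}}{2}, r₂ = - \frac{3 \sqrt{5}}{2} - \frac{5}{2}.
General solution: T(n) = A·r₁^n + B·r₂^n.
From the initial conditions, A + B = -3 and r₁A + r₂B = 3.
Since r₁ - r₂ = √45: A = (3 - (-3)r₂)/√45 = - \frac{3}{2} - \frac{3 \sqrt{5}}{10}, and B = -3 - A = - \frac{3}{2} + \frac{3 \sqrt{5}}{10}.
So T(n) = \left(- \frac{3}{2} - \frac{3 \sqrt{5}}{10}\right)\left(- \frac{5}{2} + \frac{3 \sqrt{5}}{2}\right)^n + \left(- \frac{3}{2} + \frac{3 \sqrt{5}}{10}\right)\left(- \frac{3 \sqrt{5}}{2} - \frac{5}{2}\right)^n.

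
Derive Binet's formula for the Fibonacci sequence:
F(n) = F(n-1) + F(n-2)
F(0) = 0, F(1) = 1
This is the Fibonacci sequence.
Characteristic equation: x² - x - 1 = 0; roots r₁ = \frac{1}{2} + \frac{\sqrt{5}}{2}, r₂ = \frac{1}{2} - \frac{\sqrt{5}}{2}.
General: F(n) = A·r₁^n + B·r₂^n. Solving with F(0)=0, F(1)=1 gives A = \frac{\sqrt{5}}{5}, B = - \frac{\sqrt{5}}{5}.
So F(n) = \frac{2^{- n} \sqrt{5} \left(- \left(1 - \sqrt{5}\right)^{n} + \left(1 + \sqrt{5}\right)^{n}\right)}{5}.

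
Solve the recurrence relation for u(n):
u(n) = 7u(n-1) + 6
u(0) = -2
First-order linear non-homogeneous.
Homogeneous solution: u_h(n) = A·(7)^n.
Try constant particular solution u_p = K: K = 7K + 6 ⇒ K = -1.
General: u(n) = A·(7)^n - 1.
Apply u(0) = -2: A - 1 = -2 ⇒ A = -1.
So u(n) = - 7^{n} - 1.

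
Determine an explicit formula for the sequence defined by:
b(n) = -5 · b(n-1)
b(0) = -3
Pure geometric recurrence with ratio -5.
By induction b(n) = b(0) · (-5)^n = - 3 \left(-5\right)^{n}.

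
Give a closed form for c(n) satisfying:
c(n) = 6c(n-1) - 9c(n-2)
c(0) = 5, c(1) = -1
Characteristic equation: x² - 6x + 9 = 0, which is (x - (3))².
Repeated root r = 3.
General solution: c(n) = (A + Bn)·(3)^n.
From c(0) = 5: A = 5.
From c(1) = -1: (A + B)·(3) = -1 ⇒ B = - \frac{16}{3}.
So c(n) = \left(5 - \frac{16 n}{3}\right) \cdot (3)^n.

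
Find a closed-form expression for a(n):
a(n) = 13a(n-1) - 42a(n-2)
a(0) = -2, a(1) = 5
Characteristic equation: x² - 13x + 42 = 0, which factors as (x - (7))(x - (6)) = 0.
Roots r₁ = 7, r₂ = 6 (distinct).
General solution: a(n) = A·(7)^n + B·(6)^n.
From a(0) = -2: A + B = -2.
From a(1) = 5: 7A + 6B = 5.
Solving: A = 17, B = -19.
So a(n) = - 19 \cdot 6^{n} + 17 \cdot 7^{n}.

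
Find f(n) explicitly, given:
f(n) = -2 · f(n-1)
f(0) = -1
Pure geometric recurrence with ratio -2.
By induction f(n) = f(0) · (-2)^n = - \left(-2\right)^{n}.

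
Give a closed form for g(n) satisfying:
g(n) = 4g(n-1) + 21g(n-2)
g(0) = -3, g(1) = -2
Characteristic equation: x² - 4x - 21 = 0, which factors as (x - (-3))(x - (7)) = 0.
Roots r₁ = -3, r₂ = 7 (distinct).
General solution: g(n) = A·(-3)^n + B·(7)^n.
From g(0) = -3: A + B = -3.
From g(1) = -2: -3A + 7B = -2.
Solving: A = - \frac{19}{10}, B = - \frac{11}{10}.
So g(n) = - \frac{19 \left(-3\right)^{n}}{10} - \frac{11 \cdot 7^{n}}{10}.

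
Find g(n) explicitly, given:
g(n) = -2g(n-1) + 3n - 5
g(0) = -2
First-order linear with linear forcing.
Homogeneous solution: g_h(n) = A·(-2)^n.
Try particular g_p(n) = pn + q. Substituting:
  pn + q = -2(p(n-1) + q) + 3n - 5.
Matching the n-coefficient: p = -2p + 3 ⇒ p = 1.
Matching constants: q = 2p - 2q - 5 ⇒ q = -1.
General: g(n) = A·(-2)^n + n - 1.
Apply g(0) = -2: A - 1 = -2 ⇒ A = -1.
So g(n) = - \left(-2\right)^{n} + n - 1.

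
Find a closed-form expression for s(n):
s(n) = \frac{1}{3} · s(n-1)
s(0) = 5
Pure geometric recurrence with ratio \frac{1}{3}.
By induction s(n) = s(0) · (\frac{1}{3})^n = 5 \cdot 3^{- n}.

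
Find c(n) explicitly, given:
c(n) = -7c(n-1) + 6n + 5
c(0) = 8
First-order linear with linear forcing.
Homogeneous solution: c_h(n) = A·(-7)^n.
Try particular c_p(n) = pn + q. Substituting:
  pn + q = -7(p(n-1) + q) + 6n + 5.
Matching the n-coefficient: p = -7p + 6 ⇒ p = \frac{3}{4}.
Matching constants: q = 7p - 7q + 5 ⇒ q = \frac{41}{32}.
General: c(n) = A·(-7)^n + \frac{3 n}{4} + \frac{41}{32}.
Apply c(0) = 8: A + \frac{41}{32} = 8 ⇒ A = \frac{215}{32}.
So c(n) = \frac{215 \left(-7\right)^{n}}{32} + \frac{3 n}{4} + \frac{41}{32}.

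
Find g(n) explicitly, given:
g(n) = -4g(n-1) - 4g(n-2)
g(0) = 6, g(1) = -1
Characteristic equation: x² + 4x + 4 = 0, which is (x - (-2))².
Repeated root r = -2.
General solution: g(n) = (A + Bn)·(-2)^n.
From g(0) = 6: A = 6.
From g(1) = -1: (A + B)·(-2) = -1 ⇒ B = - \frac{11}{2}.
So g(n) = \left(6 - \frac{11 n}{2}\right) \cdot (-2)^n.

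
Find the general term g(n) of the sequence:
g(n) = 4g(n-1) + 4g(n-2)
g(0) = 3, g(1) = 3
Characteristic equation: x² - 4x - 4 = 0.
Discriminant Δ = (4)² + 4·(4) = 32.
Roots r₁,₂ = (4 ± √32)/2, so r₁ = 2 + 2 \sqrt{2}, r₂ = 2 - 2 \sqrt{2}.
General solution: g(n) = A·r₁^n + B·r₂^n.
From the initial conditions, A + B = 3 and r₁A + r₂B = 3.
Since r₁ - r₂ = √32: A = (3 - (3)r₂)/√32 = \frac{3}{2} - \frac{3 \sqrt{2}}{8}, and B = 3 - A = \frac{3 \sqrt{2}}{8} + \frac{3}{2}.
So g(n) = \left(\frac{3}{2} - \frac{3 \sqrt{2}}{8}\right)\left(2 + 2 \sqrt{2}\right)^n + \left(\frac{3 \sqrt{2}}{8} + \frac{3}{2}\right)\left(2 - 2 \sqrt{2}\right)^n.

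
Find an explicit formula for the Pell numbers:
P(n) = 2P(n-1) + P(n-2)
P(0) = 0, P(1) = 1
This is the Pell sequence.
Characteristic equation: x² - 2x - 1 = 0; roots r₁ = 1 + \sqrt{2}, r₂ = 1 - \sqrt{2}.
General: P(n) = A·r₁^n + B·r₂^n. Solving with P(0)=0, P(1)=1 gives A = \frac{\sqrt{2}}{4}, B = - \frac{\sqrt{2}}{4}.
So P(n) = \frac{\sqrt{2} \left(- \left(1 - \sqrt{2}\right)^{n} + \left(1 + \sqrt{2}\right)^{n}\right)}{4}.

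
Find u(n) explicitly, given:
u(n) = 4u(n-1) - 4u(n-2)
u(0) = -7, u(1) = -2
Characteristic equation: x² - 4x + 4 = 0, which is (x - (2))².
Repeated root r = 2.
General solution: u(n) = (A + Bn)·(2)^n.
From u(0) = -7: A = -7.
From u(1) = -2: (A + B)·(2) = -2 ⇒ B = 6.
So u(n) = \left(6 n - 7\right) \cdot (2)^n.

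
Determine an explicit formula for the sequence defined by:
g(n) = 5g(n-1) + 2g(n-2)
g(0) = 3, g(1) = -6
Characteristic equation: x² - 5x - 2 = 0.
Discriminant Δ = (5)² + 4·(2) = 33.
Roots r₁,₂ = (5 ± √33)/2, so r₁ = \frac{5}{2} + \frac{\sqrt{33}}{2}, r₂ = \frac{5}{2} - \frac{\sqrt{33}}{2}.
General solution: g(n) = A·r₁^n + B·r₂^n.
From the initial conditions, A + B = 3 and r₁A + r₂B = -6.
Since r₁ - r₂ = √33: A = (-6 - (3)r₂)/√33 = \frac{3}{2} - \frac{9 \sqrt{33}}{22}, and B = 3 - A = \frac{3}{2} + \frac{9 \sqrt{33}}{22}.
So g(n) = \left(\frac{3}{2} - \frac{9 \sqrt{33}}{22}\right)\left(\frac{5}{2} + \frac{\sqrt{33}}{2}\right)^n + \left(\frac{3}{2} + \frac{9 \sqrt{33}}{22}\right)\left(\frac{5}{2} - \frac{\sqrt{33}}{2}\right)^n.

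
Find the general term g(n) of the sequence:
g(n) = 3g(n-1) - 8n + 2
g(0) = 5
First-order linear with linear forcing.
Homogeneous solution: g_h(n) = A·(3)^n.
Try particular g_p(n) = pn + q. Substituting:
  pn + q = 3(p(n-1) + q) - 8n + 2.
Matching the n-coefficient: p = 3p - 8 ⇒ p = 4.
Matching constants: q = -3p + 3q + 2 ⇒ q = 5.
General: g(n) = A·(3)^n + 4 n + 5.
Apply g(0) = 5: A + 5 = 5 ⇒ A = 0.
So g(n) = 4 n + 5.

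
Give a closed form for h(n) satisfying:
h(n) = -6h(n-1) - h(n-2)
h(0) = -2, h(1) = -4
Characteristic equation: x² + 6x + 1 = 0.
Discriminant Δ = (-6)² + 4·(-1) = 32.
Roots r₁,₂ = (-6 ± √32)/2, so r₁ = -3 + 2 \sqrt{2}, r₂ = -3 - 2 \sqrt{2}.
General solution: h(n) = A·r₁^n + B·r₂^n.
From the initial conditions, A + B = -2 and r₁A + r₂B = -4.
Since r₁ - r₂ = √32: A = (-4 - (-2)r₂)/√32 = - \frac{5 \sqrt{2}}{4} - 1, and B = -2 - A = -1 + \frac{5 \sqrt{2}}{4}.
So h(n) = \left(- \frac{5 \sqrt{2}}{4} - 1\right)\left(-3 + 2 \sqrt{2}\right)^n + \left(-1 + \frac{5 \sqrt{2}}{4}\right)\left(-3 - 2 \sqrt{2}\right)^n.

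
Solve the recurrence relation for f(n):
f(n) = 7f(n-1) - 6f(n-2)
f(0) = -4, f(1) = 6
Characteristic equation: x² - 7x + 6 = 0, which factors as (x - (1))(x - (6)) = 0.
Roots r₁ = 1, r₂ = 6 (distinct).
General solution: f(n) = A·(1)^n + B·(6)^n.
From f(0) = -4: A + B = -4.
From f(1) = 6: A + 6B = 6.
Solving: A = -6, B = 2.
So f(n) = 2 \cdot 6^{n} - 6.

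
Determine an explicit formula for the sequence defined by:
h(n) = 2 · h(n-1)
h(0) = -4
Pure geometric recurrence with ratio 2.
By induction h(n) = h(0) · (2)^n = - 4 \cdot 2^{n}.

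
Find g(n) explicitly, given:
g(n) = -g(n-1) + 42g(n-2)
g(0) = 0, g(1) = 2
Characteristic equation: x² + x - 42 = 0, which factors as (x - (-7))(x - (6)) = 0.
Roots r₁ = -7, r₂ = 6 (distinct).
General solution: g(n) = A·(-7)^n + B·(6)^n.
From g(0) = 0: A + B = 0.
From g(1) = 2: -7A + 6B = 2.
Solving: A = - \frac{2}{13}, B = \frac{2}{13}.
So g(n) = - \frac{2 \left(-7\right)^{n}}{13} + \frac{2 \cdot 6^{n}}{13}.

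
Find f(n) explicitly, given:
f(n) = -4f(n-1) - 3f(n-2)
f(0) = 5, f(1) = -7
Characteristic equation: x² + 4x + 3 = 0, which factors as (x - (-3))(x - (-1)) = 0.
Roots r₁ = -3, r₂ = -1 (distinct).
General solution: f(n) = A·(-3)^n + B·(-1)^n.
From f(0) = 5: A + B = 5.
From f(1) = -7: -3A - B = -7.
Solving: A = 1, B = 4.
So f(n) = 4 \left(-1\right)^{n} + \left(-3\right)^{n}.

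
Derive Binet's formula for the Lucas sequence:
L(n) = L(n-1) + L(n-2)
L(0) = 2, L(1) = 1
This is the Lucas sequence.
Characteristic equation: x² - x - 1 = 0; roots r₁ = \frac{1}{2} + \frac{\sqrt{5}}{2}, r₂ = \frac{1}{2} - \frac{\sqrt{5}}{2}.
General: L(n) = A·r₁^n + B·r₂^n. Solving with L(0)=2, L(1)=1 gives A = 1, B = 1.
So L(n) = 2^{- n} \left(\left(1 - \sqrt{5}\right)^{n} + \left(1 + \sqrt{5}\right)^{n}\right).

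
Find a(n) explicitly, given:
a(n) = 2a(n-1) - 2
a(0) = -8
First-order linear non-homogeneous.
Homogeneous solution: a_h(n) = A·(2)^n.
Try constant particular solution a_p = K: K = 2K - 2 ⇒ K = 2.
General: a(n) = A·(2)^n + 2.
Apply a(0) = -8: A + 2 = -8 ⇒ A = -10.
So a(n) = 2 - 10 \cdot 2^{n}.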